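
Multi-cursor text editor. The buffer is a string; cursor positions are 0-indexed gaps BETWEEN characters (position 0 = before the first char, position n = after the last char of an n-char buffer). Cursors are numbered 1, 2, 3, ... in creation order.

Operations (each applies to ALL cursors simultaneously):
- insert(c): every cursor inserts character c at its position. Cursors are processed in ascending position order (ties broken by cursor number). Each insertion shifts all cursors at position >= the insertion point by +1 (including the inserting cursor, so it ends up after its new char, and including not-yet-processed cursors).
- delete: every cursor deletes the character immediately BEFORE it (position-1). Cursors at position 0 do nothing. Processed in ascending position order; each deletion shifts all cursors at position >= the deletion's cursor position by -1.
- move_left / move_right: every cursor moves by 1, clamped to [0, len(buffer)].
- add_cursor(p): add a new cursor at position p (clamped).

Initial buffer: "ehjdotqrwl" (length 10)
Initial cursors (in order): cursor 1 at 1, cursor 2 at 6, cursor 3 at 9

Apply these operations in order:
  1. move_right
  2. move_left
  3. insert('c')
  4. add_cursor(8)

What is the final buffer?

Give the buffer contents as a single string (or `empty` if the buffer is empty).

After op 1 (move_right): buffer="ehjdotqrwl" (len 10), cursors c1@2 c2@7 c3@10, authorship ..........
After op 2 (move_left): buffer="ehjdotqrwl" (len 10), cursors c1@1 c2@6 c3@9, authorship ..........
After op 3 (insert('c')): buffer="echjdotcqrwcl" (len 13), cursors c1@2 c2@8 c3@12, authorship .1.....2...3.
After op 4 (add_cursor(8)): buffer="echjdotcqrwcl" (len 13), cursors c1@2 c2@8 c4@8 c3@12, authorship .1.....2...3.

Answer: echjdotcqrwcl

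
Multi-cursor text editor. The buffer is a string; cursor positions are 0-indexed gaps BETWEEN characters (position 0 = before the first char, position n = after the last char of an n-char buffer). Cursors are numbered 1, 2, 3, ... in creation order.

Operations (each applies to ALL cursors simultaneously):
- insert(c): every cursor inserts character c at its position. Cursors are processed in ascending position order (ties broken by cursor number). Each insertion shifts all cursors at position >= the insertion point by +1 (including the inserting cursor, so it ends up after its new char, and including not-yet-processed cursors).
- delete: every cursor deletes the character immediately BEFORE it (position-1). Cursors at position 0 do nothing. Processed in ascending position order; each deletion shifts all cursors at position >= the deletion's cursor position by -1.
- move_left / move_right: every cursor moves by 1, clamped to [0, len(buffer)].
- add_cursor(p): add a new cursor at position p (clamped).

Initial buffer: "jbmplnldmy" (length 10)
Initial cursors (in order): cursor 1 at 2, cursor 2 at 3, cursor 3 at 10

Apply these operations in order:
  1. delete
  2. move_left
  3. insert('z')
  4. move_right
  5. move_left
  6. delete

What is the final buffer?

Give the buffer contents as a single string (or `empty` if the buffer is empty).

Answer: jplnldm

Derivation:
After op 1 (delete): buffer="jplnldm" (len 7), cursors c1@1 c2@1 c3@7, authorship .......
After op 2 (move_left): buffer="jplnldm" (len 7), cursors c1@0 c2@0 c3@6, authorship .......
After op 3 (insert('z')): buffer="zzjplnldzm" (len 10), cursors c1@2 c2@2 c3@9, authorship 12......3.
After op 4 (move_right): buffer="zzjplnldzm" (len 10), cursors c1@3 c2@3 c3@10, authorship 12......3.
After op 5 (move_left): buffer="zzjplnldzm" (len 10), cursors c1@2 c2@2 c3@9, authorship 12......3.
After op 6 (delete): buffer="jplnldm" (len 7), cursors c1@0 c2@0 c3@6, authorship .......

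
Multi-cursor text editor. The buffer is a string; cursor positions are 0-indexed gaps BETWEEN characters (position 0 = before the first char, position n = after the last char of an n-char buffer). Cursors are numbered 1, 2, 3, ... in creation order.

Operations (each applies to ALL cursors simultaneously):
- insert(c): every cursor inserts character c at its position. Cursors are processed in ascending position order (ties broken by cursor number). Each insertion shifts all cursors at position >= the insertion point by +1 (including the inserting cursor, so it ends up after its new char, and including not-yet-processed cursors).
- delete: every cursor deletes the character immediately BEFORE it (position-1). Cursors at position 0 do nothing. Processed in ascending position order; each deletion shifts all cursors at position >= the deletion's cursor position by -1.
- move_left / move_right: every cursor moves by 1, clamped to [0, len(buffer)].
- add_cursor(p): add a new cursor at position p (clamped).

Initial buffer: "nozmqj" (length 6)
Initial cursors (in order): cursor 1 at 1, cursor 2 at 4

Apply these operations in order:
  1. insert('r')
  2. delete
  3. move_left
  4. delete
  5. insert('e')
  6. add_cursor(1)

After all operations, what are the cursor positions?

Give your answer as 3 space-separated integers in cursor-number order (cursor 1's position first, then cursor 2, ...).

After op 1 (insert('r')): buffer="nrozmrqj" (len 8), cursors c1@2 c2@6, authorship .1...2..
After op 2 (delete): buffer="nozmqj" (len 6), cursors c1@1 c2@4, authorship ......
After op 3 (move_left): buffer="nozmqj" (len 6), cursors c1@0 c2@3, authorship ......
After op 4 (delete): buffer="nomqj" (len 5), cursors c1@0 c2@2, authorship .....
After op 5 (insert('e')): buffer="enoemqj" (len 7), cursors c1@1 c2@4, authorship 1..2...
After op 6 (add_cursor(1)): buffer="enoemqj" (len 7), cursors c1@1 c3@1 c2@4, authorship 1..2...

Answer: 1 4 1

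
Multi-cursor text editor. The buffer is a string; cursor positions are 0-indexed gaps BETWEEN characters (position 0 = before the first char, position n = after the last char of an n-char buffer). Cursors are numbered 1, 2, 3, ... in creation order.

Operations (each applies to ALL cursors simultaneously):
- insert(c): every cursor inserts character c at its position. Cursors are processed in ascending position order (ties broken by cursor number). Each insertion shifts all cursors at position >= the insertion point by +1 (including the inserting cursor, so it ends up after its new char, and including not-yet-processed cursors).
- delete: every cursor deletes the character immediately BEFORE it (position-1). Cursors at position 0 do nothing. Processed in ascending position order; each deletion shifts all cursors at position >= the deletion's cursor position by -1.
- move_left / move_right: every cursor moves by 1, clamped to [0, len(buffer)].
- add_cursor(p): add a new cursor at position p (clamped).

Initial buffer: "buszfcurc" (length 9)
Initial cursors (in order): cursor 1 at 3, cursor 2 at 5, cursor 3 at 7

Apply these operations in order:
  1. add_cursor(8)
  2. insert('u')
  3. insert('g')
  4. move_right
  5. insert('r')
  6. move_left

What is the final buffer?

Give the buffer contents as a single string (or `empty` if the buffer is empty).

Answer: busugzrfugcruugrrugcr

Derivation:
After op 1 (add_cursor(8)): buffer="buszfcurc" (len 9), cursors c1@3 c2@5 c3@7 c4@8, authorship .........
After op 2 (insert('u')): buffer="busuzfucuuruc" (len 13), cursors c1@4 c2@7 c3@10 c4@12, authorship ...1..2..3.4.
After op 3 (insert('g')): buffer="busugzfugcuugrugc" (len 17), cursors c1@5 c2@9 c3@13 c4@16, authorship ...11..22..33.44.
After op 4 (move_right): buffer="busugzfugcuugrugc" (len 17), cursors c1@6 c2@10 c3@14 c4@17, authorship ...11..22..33.44.
After op 5 (insert('r')): buffer="busugzrfugcruugrrugcr" (len 21), cursors c1@7 c2@12 c3@17 c4@21, authorship ...11.1.22.2.33.344.4
After op 6 (move_left): buffer="busugzrfugcruugrrugcr" (len 21), cursors c1@6 c2@11 c3@16 c4@20, authorship ...11.1.22.2.33.344.4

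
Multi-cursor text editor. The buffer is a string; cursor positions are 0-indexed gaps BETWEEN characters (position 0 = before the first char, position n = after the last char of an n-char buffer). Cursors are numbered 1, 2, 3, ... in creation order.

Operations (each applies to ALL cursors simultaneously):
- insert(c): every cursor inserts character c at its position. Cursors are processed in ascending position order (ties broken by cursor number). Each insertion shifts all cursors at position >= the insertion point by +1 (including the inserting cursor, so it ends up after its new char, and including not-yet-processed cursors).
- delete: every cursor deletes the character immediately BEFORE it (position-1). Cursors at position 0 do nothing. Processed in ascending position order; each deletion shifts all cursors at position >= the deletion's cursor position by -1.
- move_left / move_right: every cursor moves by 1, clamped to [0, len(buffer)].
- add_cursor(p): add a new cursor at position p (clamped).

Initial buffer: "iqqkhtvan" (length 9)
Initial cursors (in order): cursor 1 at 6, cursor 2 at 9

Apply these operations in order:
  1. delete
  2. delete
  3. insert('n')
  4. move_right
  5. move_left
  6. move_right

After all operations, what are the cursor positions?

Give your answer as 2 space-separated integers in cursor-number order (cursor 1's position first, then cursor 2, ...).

After op 1 (delete): buffer="iqqkhva" (len 7), cursors c1@5 c2@7, authorship .......
After op 2 (delete): buffer="iqqkv" (len 5), cursors c1@4 c2@5, authorship .....
After op 3 (insert('n')): buffer="iqqknvn" (len 7), cursors c1@5 c2@7, authorship ....1.2
After op 4 (move_right): buffer="iqqknvn" (len 7), cursors c1@6 c2@7, authorship ....1.2
After op 5 (move_left): buffer="iqqknvn" (len 7), cursors c1@5 c2@6, authorship ....1.2
After op 6 (move_right): buffer="iqqknvn" (len 7), cursors c1@6 c2@7, authorship ....1.2

Answer: 6 7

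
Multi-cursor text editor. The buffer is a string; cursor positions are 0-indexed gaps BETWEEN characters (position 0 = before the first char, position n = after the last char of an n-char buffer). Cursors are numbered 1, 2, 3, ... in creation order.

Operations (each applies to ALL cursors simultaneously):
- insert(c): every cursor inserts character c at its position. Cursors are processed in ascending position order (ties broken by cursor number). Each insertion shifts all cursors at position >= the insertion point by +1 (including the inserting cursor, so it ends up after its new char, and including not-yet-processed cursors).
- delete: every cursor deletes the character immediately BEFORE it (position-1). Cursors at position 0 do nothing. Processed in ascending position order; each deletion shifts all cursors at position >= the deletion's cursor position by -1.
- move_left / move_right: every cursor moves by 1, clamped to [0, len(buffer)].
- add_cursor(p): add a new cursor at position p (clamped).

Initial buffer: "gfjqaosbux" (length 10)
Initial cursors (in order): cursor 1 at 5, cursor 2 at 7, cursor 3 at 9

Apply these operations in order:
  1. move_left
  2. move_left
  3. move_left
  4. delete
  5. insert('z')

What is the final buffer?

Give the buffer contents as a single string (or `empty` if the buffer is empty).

Answer: gzjzazsbux

Derivation:
After op 1 (move_left): buffer="gfjqaosbux" (len 10), cursors c1@4 c2@6 c3@8, authorship ..........
After op 2 (move_left): buffer="gfjqaosbux" (len 10), cursors c1@3 c2@5 c3@7, authorship ..........
After op 3 (move_left): buffer="gfjqaosbux" (len 10), cursors c1@2 c2@4 c3@6, authorship ..........
After op 4 (delete): buffer="gjasbux" (len 7), cursors c1@1 c2@2 c3@3, authorship .......
After op 5 (insert('z')): buffer="gzjzazsbux" (len 10), cursors c1@2 c2@4 c3@6, authorship .1.2.3....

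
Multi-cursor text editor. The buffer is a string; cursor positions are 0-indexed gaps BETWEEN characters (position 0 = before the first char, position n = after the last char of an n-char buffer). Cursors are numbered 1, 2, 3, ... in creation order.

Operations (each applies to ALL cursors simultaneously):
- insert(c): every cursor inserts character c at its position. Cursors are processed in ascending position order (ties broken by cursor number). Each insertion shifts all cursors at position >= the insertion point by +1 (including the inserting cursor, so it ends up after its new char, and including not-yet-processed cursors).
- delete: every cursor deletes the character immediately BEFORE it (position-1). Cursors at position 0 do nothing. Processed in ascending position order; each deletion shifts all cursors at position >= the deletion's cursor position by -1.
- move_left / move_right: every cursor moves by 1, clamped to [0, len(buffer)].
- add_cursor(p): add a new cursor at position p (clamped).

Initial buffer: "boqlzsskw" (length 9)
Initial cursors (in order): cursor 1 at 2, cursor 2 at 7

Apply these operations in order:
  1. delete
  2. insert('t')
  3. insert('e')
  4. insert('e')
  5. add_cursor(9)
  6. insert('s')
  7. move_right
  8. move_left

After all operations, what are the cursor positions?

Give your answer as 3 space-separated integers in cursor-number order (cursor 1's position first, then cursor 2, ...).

Answer: 5 14 11

Derivation:
After op 1 (delete): buffer="bqlzskw" (len 7), cursors c1@1 c2@5, authorship .......
After op 2 (insert('t')): buffer="btqlzstkw" (len 9), cursors c1@2 c2@7, authorship .1....2..
After op 3 (insert('e')): buffer="bteqlzstekw" (len 11), cursors c1@3 c2@9, authorship .11....22..
After op 4 (insert('e')): buffer="bteeqlzsteekw" (len 13), cursors c1@4 c2@11, authorship .111....222..
After op 5 (add_cursor(9)): buffer="bteeqlzsteekw" (len 13), cursors c1@4 c3@9 c2@11, authorship .111....222..
After op 6 (insert('s')): buffer="bteesqlzstseeskw" (len 16), cursors c1@5 c3@11 c2@14, authorship .1111....23222..
After op 7 (move_right): buffer="bteesqlzstseeskw" (len 16), cursors c1@6 c3@12 c2@15, authorship .1111....23222..
After op 8 (move_left): buffer="bteesqlzstseeskw" (len 16), cursors c1@5 c3@11 c2@14, authorship .1111....23222..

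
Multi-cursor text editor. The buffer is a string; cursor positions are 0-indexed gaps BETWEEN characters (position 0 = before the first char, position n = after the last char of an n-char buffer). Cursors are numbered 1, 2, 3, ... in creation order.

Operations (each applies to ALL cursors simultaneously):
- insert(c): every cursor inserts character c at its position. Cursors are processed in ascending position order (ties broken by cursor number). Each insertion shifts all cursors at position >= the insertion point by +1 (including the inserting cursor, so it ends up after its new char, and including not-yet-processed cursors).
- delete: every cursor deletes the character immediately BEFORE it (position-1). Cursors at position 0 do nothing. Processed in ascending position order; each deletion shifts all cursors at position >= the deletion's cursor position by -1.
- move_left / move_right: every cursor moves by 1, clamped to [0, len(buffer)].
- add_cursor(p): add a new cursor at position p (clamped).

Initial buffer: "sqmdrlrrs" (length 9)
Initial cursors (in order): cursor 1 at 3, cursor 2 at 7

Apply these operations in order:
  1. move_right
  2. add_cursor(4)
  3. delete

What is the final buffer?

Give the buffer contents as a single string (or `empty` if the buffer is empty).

After op 1 (move_right): buffer="sqmdrlrrs" (len 9), cursors c1@4 c2@8, authorship .........
After op 2 (add_cursor(4)): buffer="sqmdrlrrs" (len 9), cursors c1@4 c3@4 c2@8, authorship .........
After op 3 (delete): buffer="sqrlrs" (len 6), cursors c1@2 c3@2 c2@5, authorship ......

Answer: sqrlrs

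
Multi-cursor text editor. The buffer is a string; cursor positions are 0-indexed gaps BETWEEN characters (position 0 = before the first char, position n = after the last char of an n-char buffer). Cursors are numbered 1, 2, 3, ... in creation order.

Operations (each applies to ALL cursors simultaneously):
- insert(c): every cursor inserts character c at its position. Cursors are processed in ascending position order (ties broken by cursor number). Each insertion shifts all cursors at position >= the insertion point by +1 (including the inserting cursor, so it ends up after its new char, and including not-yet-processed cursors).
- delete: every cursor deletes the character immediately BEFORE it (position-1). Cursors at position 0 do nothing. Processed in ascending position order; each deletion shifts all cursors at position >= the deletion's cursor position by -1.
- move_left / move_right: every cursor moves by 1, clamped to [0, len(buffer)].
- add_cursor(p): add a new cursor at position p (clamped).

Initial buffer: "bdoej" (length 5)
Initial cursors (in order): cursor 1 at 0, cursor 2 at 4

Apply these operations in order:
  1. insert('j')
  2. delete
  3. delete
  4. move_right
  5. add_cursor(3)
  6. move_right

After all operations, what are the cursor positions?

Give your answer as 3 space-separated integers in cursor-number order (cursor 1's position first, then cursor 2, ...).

After op 1 (insert('j')): buffer="jbdoejj" (len 7), cursors c1@1 c2@6, authorship 1....2.
After op 2 (delete): buffer="bdoej" (len 5), cursors c1@0 c2@4, authorship .....
After op 3 (delete): buffer="bdoj" (len 4), cursors c1@0 c2@3, authorship ....
After op 4 (move_right): buffer="bdoj" (len 4), cursors c1@1 c2@4, authorship ....
After op 5 (add_cursor(3)): buffer="bdoj" (len 4), cursors c1@1 c3@3 c2@4, authorship ....
After op 6 (move_right): buffer="bdoj" (len 4), cursors c1@2 c2@4 c3@4, authorship ....

Answer: 2 4 4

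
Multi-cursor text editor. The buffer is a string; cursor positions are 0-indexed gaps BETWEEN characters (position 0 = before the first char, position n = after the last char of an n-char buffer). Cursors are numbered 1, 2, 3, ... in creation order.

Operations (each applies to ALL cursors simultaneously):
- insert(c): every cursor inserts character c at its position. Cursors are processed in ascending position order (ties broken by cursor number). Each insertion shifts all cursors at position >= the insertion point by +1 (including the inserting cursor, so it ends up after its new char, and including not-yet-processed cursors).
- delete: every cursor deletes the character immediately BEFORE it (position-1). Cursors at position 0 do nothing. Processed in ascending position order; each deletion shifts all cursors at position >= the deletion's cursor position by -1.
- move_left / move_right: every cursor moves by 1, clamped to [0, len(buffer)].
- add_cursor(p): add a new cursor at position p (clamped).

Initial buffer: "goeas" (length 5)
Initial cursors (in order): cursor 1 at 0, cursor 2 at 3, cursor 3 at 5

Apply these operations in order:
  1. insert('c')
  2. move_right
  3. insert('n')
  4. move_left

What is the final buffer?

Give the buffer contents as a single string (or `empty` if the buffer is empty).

After op 1 (insert('c')): buffer="cgoecasc" (len 8), cursors c1@1 c2@5 c3@8, authorship 1...2..3
After op 2 (move_right): buffer="cgoecasc" (len 8), cursors c1@2 c2@6 c3@8, authorship 1...2..3
After op 3 (insert('n')): buffer="cgnoecanscn" (len 11), cursors c1@3 c2@8 c3@11, authorship 1.1..2.2.33
After op 4 (move_left): buffer="cgnoecanscn" (len 11), cursors c1@2 c2@7 c3@10, authorship 1.1..2.2.33

Answer: cgnoecanscn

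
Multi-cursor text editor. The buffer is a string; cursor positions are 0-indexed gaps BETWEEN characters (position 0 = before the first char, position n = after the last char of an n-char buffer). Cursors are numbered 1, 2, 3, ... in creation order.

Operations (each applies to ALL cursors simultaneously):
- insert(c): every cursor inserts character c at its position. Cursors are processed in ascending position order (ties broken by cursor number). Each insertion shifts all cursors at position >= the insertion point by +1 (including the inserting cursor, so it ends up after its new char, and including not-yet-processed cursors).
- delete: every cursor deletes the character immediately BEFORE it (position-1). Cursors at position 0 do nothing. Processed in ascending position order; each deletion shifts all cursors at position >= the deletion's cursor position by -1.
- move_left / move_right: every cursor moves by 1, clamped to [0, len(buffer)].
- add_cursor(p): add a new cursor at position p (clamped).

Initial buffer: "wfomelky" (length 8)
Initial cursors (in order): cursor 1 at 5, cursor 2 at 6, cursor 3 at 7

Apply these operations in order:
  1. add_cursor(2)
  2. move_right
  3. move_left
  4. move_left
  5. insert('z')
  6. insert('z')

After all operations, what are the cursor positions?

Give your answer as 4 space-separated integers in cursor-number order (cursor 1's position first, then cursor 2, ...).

After op 1 (add_cursor(2)): buffer="wfomelky" (len 8), cursors c4@2 c1@5 c2@6 c3@7, authorship ........
After op 2 (move_right): buffer="wfomelky" (len 8), cursors c4@3 c1@6 c2@7 c3@8, authorship ........
After op 3 (move_left): buffer="wfomelky" (len 8), cursors c4@2 c1@5 c2@6 c3@7, authorship ........
After op 4 (move_left): buffer="wfomelky" (len 8), cursors c4@1 c1@4 c2@5 c3@6, authorship ........
After op 5 (insert('z')): buffer="wzfomzezlzky" (len 12), cursors c4@2 c1@6 c2@8 c3@10, authorship .4...1.2.3..
After op 6 (insert('z')): buffer="wzzfomzzezzlzzky" (len 16), cursors c4@3 c1@8 c2@11 c3@14, authorship .44...11.22.33..

Answer: 8 11 14 3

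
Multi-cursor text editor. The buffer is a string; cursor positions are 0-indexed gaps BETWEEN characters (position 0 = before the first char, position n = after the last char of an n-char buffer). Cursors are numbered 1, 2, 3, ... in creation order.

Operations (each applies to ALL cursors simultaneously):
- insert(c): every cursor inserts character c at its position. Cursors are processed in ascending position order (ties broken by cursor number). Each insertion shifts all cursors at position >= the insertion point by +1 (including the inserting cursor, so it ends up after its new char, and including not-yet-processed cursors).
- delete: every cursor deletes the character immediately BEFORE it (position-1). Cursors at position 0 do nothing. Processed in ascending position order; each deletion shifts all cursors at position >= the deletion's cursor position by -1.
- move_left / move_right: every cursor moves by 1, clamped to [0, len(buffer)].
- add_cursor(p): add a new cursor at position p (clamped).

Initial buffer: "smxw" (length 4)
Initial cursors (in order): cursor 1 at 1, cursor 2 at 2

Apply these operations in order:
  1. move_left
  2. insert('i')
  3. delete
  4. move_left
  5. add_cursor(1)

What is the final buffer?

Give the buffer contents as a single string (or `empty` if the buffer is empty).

After op 1 (move_left): buffer="smxw" (len 4), cursors c1@0 c2@1, authorship ....
After op 2 (insert('i')): buffer="isimxw" (len 6), cursors c1@1 c2@3, authorship 1.2...
After op 3 (delete): buffer="smxw" (len 4), cursors c1@0 c2@1, authorship ....
After op 4 (move_left): buffer="smxw" (len 4), cursors c1@0 c2@0, authorship ....
After op 5 (add_cursor(1)): buffer="smxw" (len 4), cursors c1@0 c2@0 c3@1, authorship ....

Answer: smxw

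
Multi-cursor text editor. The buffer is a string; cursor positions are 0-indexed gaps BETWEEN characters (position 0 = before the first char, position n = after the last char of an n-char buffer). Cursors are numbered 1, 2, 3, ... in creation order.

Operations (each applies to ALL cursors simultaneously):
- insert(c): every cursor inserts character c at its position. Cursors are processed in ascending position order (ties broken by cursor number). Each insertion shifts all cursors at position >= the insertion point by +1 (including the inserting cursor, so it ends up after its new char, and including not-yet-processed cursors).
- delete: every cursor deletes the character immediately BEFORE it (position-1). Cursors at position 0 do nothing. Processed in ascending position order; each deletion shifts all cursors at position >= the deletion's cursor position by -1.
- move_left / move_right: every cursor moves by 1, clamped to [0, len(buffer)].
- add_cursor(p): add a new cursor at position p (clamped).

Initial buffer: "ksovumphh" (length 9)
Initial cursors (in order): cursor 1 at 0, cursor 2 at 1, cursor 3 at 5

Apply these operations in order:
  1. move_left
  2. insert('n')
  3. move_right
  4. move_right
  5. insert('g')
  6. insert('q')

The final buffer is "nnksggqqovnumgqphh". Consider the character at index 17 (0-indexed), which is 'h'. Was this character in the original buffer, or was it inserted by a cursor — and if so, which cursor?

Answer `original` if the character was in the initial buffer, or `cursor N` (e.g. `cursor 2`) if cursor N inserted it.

After op 1 (move_left): buffer="ksovumphh" (len 9), cursors c1@0 c2@0 c3@4, authorship .........
After op 2 (insert('n')): buffer="nnksovnumphh" (len 12), cursors c1@2 c2@2 c3@7, authorship 12....3.....
After op 3 (move_right): buffer="nnksovnumphh" (len 12), cursors c1@3 c2@3 c3@8, authorship 12....3.....
After op 4 (move_right): buffer="nnksovnumphh" (len 12), cursors c1@4 c2@4 c3@9, authorship 12....3.....
After op 5 (insert('g')): buffer="nnksggovnumgphh" (len 15), cursors c1@6 c2@6 c3@12, authorship 12..12..3..3...
After op 6 (insert('q')): buffer="nnksggqqovnumgqphh" (len 18), cursors c1@8 c2@8 c3@15, authorship 12..1212..3..33...
Authorship (.=original, N=cursor N): 1 2 . . 1 2 1 2 . . 3 . . 3 3 . . .
Index 17: author = original

Answer: original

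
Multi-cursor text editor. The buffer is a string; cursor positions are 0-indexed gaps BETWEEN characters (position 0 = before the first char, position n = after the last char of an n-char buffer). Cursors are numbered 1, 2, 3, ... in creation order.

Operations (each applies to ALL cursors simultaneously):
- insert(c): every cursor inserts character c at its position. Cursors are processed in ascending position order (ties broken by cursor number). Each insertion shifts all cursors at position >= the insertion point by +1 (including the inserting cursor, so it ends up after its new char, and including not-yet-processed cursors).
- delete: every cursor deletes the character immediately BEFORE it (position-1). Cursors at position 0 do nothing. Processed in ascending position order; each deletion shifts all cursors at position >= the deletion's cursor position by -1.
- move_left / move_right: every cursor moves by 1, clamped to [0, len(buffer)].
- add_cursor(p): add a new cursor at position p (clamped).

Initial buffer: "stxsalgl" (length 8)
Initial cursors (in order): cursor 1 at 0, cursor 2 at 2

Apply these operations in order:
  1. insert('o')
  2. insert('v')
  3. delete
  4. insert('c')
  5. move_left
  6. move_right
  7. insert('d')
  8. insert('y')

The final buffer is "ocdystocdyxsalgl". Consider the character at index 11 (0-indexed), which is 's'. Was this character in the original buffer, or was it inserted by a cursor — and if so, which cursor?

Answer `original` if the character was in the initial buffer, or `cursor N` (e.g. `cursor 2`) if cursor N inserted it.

Answer: original

Derivation:
After op 1 (insert('o')): buffer="ostoxsalgl" (len 10), cursors c1@1 c2@4, authorship 1..2......
After op 2 (insert('v')): buffer="ovstovxsalgl" (len 12), cursors c1@2 c2@6, authorship 11..22......
After op 3 (delete): buffer="ostoxsalgl" (len 10), cursors c1@1 c2@4, authorship 1..2......
After op 4 (insert('c')): buffer="ocstocxsalgl" (len 12), cursors c1@2 c2@6, authorship 11..22......
After op 5 (move_left): buffer="ocstocxsalgl" (len 12), cursors c1@1 c2@5, authorship 11..22......
After op 6 (move_right): buffer="ocstocxsalgl" (len 12), cursors c1@2 c2@6, authorship 11..22......
After op 7 (insert('d')): buffer="ocdstocdxsalgl" (len 14), cursors c1@3 c2@8, authorship 111..222......
After op 8 (insert('y')): buffer="ocdystocdyxsalgl" (len 16), cursors c1@4 c2@10, authorship 1111..2222......
Authorship (.=original, N=cursor N): 1 1 1 1 . . 2 2 2 2 . . . . . .
Index 11: author = original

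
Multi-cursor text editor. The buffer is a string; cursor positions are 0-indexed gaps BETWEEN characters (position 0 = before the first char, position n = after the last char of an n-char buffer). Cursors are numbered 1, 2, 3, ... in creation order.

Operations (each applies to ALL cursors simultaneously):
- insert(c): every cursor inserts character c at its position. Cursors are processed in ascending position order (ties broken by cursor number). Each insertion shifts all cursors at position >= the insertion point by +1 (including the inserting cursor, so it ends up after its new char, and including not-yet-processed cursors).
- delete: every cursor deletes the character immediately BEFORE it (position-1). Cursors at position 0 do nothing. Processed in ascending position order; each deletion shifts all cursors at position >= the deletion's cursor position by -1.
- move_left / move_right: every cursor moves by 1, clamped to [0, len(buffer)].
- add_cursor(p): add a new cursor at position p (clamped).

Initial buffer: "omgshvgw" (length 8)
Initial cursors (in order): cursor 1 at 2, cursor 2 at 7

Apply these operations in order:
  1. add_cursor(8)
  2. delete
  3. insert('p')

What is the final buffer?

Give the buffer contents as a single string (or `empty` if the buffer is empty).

After op 1 (add_cursor(8)): buffer="omgshvgw" (len 8), cursors c1@2 c2@7 c3@8, authorship ........
After op 2 (delete): buffer="ogshv" (len 5), cursors c1@1 c2@5 c3@5, authorship .....
After op 3 (insert('p')): buffer="opgshvpp" (len 8), cursors c1@2 c2@8 c3@8, authorship .1....23

Answer: opgshvpp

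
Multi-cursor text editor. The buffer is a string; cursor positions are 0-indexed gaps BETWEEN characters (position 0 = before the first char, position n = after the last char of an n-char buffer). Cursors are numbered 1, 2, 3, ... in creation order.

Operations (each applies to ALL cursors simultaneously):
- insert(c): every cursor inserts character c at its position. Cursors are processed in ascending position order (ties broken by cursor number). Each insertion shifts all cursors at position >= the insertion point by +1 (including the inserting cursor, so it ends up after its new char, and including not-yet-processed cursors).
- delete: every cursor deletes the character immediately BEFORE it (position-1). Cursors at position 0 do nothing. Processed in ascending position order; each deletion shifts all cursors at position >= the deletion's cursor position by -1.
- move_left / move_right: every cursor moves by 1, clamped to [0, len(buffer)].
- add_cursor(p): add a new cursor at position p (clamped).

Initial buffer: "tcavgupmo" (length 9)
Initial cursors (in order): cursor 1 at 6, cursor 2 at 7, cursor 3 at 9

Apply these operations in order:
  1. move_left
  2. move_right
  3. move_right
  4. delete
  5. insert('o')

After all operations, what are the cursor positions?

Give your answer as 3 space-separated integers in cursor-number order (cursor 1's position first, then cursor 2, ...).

Answer: 9 9 9

Derivation:
After op 1 (move_left): buffer="tcavgupmo" (len 9), cursors c1@5 c2@6 c3@8, authorship .........
After op 2 (move_right): buffer="tcavgupmo" (len 9), cursors c1@6 c2@7 c3@9, authorship .........
After op 3 (move_right): buffer="tcavgupmo" (len 9), cursors c1@7 c2@8 c3@9, authorship .........
After op 4 (delete): buffer="tcavgu" (len 6), cursors c1@6 c2@6 c3@6, authorship ......
After op 5 (insert('o')): buffer="tcavguooo" (len 9), cursors c1@9 c2@9 c3@9, authorship ......123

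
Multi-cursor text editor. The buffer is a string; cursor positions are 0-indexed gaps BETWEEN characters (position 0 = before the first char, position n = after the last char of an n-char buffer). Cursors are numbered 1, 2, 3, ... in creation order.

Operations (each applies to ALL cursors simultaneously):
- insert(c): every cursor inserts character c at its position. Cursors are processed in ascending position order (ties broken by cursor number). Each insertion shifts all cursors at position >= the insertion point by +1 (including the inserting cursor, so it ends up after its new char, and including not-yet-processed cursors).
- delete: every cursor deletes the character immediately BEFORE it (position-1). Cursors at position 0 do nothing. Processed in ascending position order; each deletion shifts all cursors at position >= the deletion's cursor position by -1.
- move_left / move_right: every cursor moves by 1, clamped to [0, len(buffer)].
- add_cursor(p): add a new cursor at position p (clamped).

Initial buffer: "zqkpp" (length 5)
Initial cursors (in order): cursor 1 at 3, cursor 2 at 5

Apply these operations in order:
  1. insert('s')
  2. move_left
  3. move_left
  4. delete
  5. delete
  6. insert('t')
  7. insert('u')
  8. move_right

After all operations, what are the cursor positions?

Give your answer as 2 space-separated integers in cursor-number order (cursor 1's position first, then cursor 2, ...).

Answer: 3 6

Derivation:
After op 1 (insert('s')): buffer="zqkspps" (len 7), cursors c1@4 c2@7, authorship ...1..2
After op 2 (move_left): buffer="zqkspps" (len 7), cursors c1@3 c2@6, authorship ...1..2
After op 3 (move_left): buffer="zqkspps" (len 7), cursors c1@2 c2@5, authorship ...1..2
After op 4 (delete): buffer="zksps" (len 5), cursors c1@1 c2@3, authorship ..1.2
After op 5 (delete): buffer="kps" (len 3), cursors c1@0 c2@1, authorship ..2
After op 6 (insert('t')): buffer="tktps" (len 5), cursors c1@1 c2@3, authorship 1.2.2
After op 7 (insert('u')): buffer="tuktups" (len 7), cursors c1@2 c2@5, authorship 11.22.2
After op 8 (move_right): buffer="tuktups" (len 7), cursors c1@3 c2@6, authorship 11.22.2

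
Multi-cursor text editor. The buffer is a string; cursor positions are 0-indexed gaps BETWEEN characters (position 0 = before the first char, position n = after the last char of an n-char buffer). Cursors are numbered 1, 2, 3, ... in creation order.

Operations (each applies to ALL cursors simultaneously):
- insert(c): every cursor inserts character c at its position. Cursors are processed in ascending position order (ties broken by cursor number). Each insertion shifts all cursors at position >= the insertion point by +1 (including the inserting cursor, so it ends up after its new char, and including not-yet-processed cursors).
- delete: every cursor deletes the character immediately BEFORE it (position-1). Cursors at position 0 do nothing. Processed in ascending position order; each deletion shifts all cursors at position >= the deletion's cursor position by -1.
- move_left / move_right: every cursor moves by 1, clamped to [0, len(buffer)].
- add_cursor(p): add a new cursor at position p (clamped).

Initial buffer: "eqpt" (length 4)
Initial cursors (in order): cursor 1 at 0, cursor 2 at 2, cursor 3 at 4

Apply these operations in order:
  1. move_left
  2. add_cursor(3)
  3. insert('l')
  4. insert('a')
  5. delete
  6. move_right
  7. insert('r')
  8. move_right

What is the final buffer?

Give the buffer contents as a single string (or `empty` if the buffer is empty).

Answer: lerlqrplltrr

Derivation:
After op 1 (move_left): buffer="eqpt" (len 4), cursors c1@0 c2@1 c3@3, authorship ....
After op 2 (add_cursor(3)): buffer="eqpt" (len 4), cursors c1@0 c2@1 c3@3 c4@3, authorship ....
After op 3 (insert('l')): buffer="lelqpllt" (len 8), cursors c1@1 c2@3 c3@7 c4@7, authorship 1.2..34.
After op 4 (insert('a')): buffer="laelaqpllaat" (len 12), cursors c1@2 c2@5 c3@11 c4@11, authorship 11.22..3434.
After op 5 (delete): buffer="lelqpllt" (len 8), cursors c1@1 c2@3 c3@7 c4@7, authorship 1.2..34.
After op 6 (move_right): buffer="lelqpllt" (len 8), cursors c1@2 c2@4 c3@8 c4@8, authorship 1.2..34.
After op 7 (insert('r')): buffer="lerlqrplltrr" (len 12), cursors c1@3 c2@6 c3@12 c4@12, authorship 1.12.2.34.34
After op 8 (move_right): buffer="lerlqrplltrr" (len 12), cursors c1@4 c2@7 c3@12 c4@12, authorship 1.12.2.34.34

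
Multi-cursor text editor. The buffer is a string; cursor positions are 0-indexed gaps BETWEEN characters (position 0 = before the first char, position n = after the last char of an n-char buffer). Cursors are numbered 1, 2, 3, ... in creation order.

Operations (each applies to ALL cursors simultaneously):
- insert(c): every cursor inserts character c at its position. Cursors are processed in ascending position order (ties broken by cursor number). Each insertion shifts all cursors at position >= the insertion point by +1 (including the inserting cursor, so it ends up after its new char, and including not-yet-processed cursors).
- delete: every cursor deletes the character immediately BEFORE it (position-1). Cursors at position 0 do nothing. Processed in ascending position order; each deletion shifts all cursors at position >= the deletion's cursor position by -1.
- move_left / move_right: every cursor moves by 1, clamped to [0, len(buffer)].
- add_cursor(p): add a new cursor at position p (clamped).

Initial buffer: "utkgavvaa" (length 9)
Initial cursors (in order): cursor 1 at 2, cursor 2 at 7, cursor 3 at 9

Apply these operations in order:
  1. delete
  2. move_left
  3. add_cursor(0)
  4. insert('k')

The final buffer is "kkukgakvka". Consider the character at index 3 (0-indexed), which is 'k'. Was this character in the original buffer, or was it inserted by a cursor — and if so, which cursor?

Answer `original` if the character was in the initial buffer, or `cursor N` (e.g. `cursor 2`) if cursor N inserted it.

Answer: original

Derivation:
After op 1 (delete): buffer="ukgava" (len 6), cursors c1@1 c2@5 c3@6, authorship ......
After op 2 (move_left): buffer="ukgava" (len 6), cursors c1@0 c2@4 c3@5, authorship ......
After op 3 (add_cursor(0)): buffer="ukgava" (len 6), cursors c1@0 c4@0 c2@4 c3@5, authorship ......
After op 4 (insert('k')): buffer="kkukgakvka" (len 10), cursors c1@2 c4@2 c2@7 c3@9, authorship 14....2.3.
Authorship (.=original, N=cursor N): 1 4 . . . . 2 . 3 .
Index 3: author = original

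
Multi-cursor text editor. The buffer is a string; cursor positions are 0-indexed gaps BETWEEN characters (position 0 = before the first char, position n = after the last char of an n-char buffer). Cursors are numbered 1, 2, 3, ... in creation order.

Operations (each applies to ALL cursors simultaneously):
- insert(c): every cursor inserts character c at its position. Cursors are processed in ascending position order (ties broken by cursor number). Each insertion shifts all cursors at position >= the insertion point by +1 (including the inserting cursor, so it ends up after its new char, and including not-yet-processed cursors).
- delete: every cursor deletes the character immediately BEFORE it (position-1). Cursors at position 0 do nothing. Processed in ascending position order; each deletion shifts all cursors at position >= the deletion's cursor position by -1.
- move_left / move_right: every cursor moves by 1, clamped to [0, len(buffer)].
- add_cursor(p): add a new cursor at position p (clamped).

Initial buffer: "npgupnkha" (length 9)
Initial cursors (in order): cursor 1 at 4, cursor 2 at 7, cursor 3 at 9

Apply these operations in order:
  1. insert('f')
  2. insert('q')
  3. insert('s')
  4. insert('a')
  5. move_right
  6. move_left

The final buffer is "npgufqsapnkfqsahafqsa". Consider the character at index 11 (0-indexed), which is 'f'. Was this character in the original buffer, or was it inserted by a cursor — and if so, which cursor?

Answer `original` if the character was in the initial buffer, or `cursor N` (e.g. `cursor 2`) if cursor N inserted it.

After op 1 (insert('f')): buffer="npgufpnkfhaf" (len 12), cursors c1@5 c2@9 c3@12, authorship ....1...2..3
After op 2 (insert('q')): buffer="npgufqpnkfqhafq" (len 15), cursors c1@6 c2@11 c3@15, authorship ....11...22..33
After op 3 (insert('s')): buffer="npgufqspnkfqshafqs" (len 18), cursors c1@7 c2@13 c3@18, authorship ....111...222..333
After op 4 (insert('a')): buffer="npgufqsapnkfqsahafqsa" (len 21), cursors c1@8 c2@15 c3@21, authorship ....1111...2222..3333
After op 5 (move_right): buffer="npgufqsapnkfqsahafqsa" (len 21), cursors c1@9 c2@16 c3@21, authorship ....1111...2222..3333
After op 6 (move_left): buffer="npgufqsapnkfqsahafqsa" (len 21), cursors c1@8 c2@15 c3@20, authorship ....1111...2222..3333
Authorship (.=original, N=cursor N): . . . . 1 1 1 1 . . . 2 2 2 2 . . 3 3 3 3
Index 11: author = 2

Answer: cursor 2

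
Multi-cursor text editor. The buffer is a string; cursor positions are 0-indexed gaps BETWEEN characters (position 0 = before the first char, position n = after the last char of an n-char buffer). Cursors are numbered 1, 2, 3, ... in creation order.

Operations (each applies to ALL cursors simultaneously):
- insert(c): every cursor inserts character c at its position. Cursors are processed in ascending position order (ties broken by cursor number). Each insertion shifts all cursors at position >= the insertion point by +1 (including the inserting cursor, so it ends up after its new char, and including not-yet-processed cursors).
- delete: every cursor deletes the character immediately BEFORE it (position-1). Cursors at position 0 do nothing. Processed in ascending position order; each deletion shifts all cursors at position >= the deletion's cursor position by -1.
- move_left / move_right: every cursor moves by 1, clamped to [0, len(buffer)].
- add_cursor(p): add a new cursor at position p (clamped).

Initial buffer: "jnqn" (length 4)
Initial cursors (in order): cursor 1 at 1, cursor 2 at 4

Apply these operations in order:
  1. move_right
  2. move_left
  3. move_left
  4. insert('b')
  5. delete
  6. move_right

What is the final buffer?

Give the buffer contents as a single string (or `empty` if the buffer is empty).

Answer: jnqn

Derivation:
After op 1 (move_right): buffer="jnqn" (len 4), cursors c1@2 c2@4, authorship ....
After op 2 (move_left): buffer="jnqn" (len 4), cursors c1@1 c2@3, authorship ....
After op 3 (move_left): buffer="jnqn" (len 4), cursors c1@0 c2@2, authorship ....
After op 4 (insert('b')): buffer="bjnbqn" (len 6), cursors c1@1 c2@4, authorship 1..2..
After op 5 (delete): buffer="jnqn" (len 4), cursors c1@0 c2@2, authorship ....
After op 6 (move_right): buffer="jnqn" (len 4), cursors c1@1 c2@3, authorship ....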